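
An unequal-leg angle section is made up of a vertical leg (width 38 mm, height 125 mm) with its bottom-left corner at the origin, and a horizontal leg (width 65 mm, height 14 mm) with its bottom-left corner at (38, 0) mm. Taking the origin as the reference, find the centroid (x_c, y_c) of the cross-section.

vertical leg: A = 38 × 125 = 4750.00, centroid at (19.00, 62.50).
horizontal leg: A = 65 × 14 = 910.00, centroid at (70.50, 7.00).
ΣA = 5660.00 mm², ΣAx_c = 154405.00 mm³, ΣAy_c = 303245.00 mm³.
x_c = 154405.00/5660.00 = 27.28 mm; y_c = 303245.00/5660.00 = 53.58 mm.

x_c = 27.28 mm, y_c = 53.58 mm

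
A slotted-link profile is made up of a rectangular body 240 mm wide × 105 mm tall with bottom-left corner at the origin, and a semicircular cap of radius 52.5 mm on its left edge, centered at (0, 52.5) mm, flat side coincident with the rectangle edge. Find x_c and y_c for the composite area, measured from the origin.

x_c = 99.14 mm, y_c = 52.50 mm

Part | A | x̄ᵢ | ȳᵢ | A·x̄ᵢ | A·ȳᵢ
rectangular body | 25200.00 | 120.00 | 52.50 | 3024000.00 | 1323000.00
semicircular end | 4329.51 | -22.28 | 52.50 | -96468.75 | 227299.14
Σ | 29529.51 |  |  | 2927531.25 | 1550299.14
x_c = 2927531.25 / 29529.51 = 99.14 mm
y_c = 1550299.14 / 29529.51 = 52.50 mm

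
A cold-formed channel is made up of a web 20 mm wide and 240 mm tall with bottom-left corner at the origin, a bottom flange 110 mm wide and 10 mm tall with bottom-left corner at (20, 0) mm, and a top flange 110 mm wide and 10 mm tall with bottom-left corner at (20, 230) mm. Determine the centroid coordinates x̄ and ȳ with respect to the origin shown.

x̄ = 30.43 mm, ȳ = 120.00 mm

web: A = 20 × 240 = 4800.00, centroid at (10.00, 120.00).
bottom flange: A = 110 × 10 = 1100.00, centroid at (75.00, 5.00).
top flange: A = 110 × 10 = 1100.00, centroid at (75.00, 235.00).
ΣA = 7000.00 mm²
ΣAx̄ = (4800.00)(10.00) + (1100.00)(75.00) + (1100.00)(75.00) = 213000.00 mm³
ΣAȳ = (4800.00)(120.00) + (1100.00)(5.00) + (1100.00)(235.00) = 840000.00 mm³
x̄ = 213000.00 / 7000.00 = 30.43 mm
ȳ = 840000.00 / 7000.00 = 120.00 mm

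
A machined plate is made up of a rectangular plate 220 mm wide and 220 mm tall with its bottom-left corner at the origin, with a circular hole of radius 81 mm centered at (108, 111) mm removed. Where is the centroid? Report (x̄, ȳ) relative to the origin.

x̄ = 111.48 mm, ȳ = 109.26 mm

plate: A = 220 × 220 = 48400.00, centroid at (110.00, 110.00).
hole: A = −π·81² = -20611.99, centroid at (108.00, 111.00).
ΣA = 27788.01 mm², ΣAx̄ = 3097905.14 mm³, ΣAȳ = 3036069.18 mm³.
x̄ = 3097905.14/27788.01 = 111.48 mm; ȳ = 3036069.18/27788.01 = 109.26 mm.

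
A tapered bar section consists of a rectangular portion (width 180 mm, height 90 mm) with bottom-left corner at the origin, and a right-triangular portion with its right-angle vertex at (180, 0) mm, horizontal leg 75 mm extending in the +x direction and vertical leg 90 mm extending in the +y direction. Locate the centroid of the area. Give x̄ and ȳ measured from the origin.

rectangular portion: A = 180 × 90 = 16200.00, centroid at (90.00, 45.00).
triangular portion: A = ½·75·90 = 3375.00, centroid at (205.00, 30.00).
ΣA = 19575.00 mm², ΣAx̄ = 2149875.00 mm³, ΣAȳ = 830250.00 mm³.
x̄ = 2149875.00/19575.00 = 109.83 mm; ȳ = 830250.00/19575.00 = 42.41 mm.

x̄ = 109.83 mm, ȳ = 42.41 mm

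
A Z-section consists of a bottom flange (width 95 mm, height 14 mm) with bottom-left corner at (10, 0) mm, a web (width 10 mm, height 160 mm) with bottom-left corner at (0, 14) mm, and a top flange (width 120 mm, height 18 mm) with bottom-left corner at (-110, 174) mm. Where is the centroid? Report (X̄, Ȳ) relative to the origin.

bottom flange: A = 95 × 14 = 1330.00, centroid at (57.50, 7.00).
web: A = 10 × 160 = 1600.00, centroid at (5.00, 94.00).
top flange: A = 120 × 18 = 2160.00, centroid at (-50.00, 183.00).
ΣA = 5090.00 mm²
ΣAX̄ = (1330.00)(57.50) + (1600.00)(5.00) + (2160.00)(-50.00) = -23525.00 mm³
ΣAȲ = (1330.00)(7.00) + (1600.00)(94.00) + (2160.00)(183.00) = 554990.00 mm³
X̄ = -23525.00 / 5090.00 = -4.62 mm
Ȳ = 554990.00 / 5090.00 = 109.04 mm

X̄ = -4.62 mm, Ȳ = 109.04 mm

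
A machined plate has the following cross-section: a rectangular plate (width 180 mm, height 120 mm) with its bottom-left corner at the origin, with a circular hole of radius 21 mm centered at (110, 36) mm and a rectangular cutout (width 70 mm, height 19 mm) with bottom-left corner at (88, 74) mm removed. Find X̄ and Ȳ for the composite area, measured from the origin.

Part | A | x̄ᵢ | ȳᵢ | A·x̄ᵢ | A·ȳᵢ
plate | 21600.00 | 90.00 | 60.00 | 1944000.00 | 1296000.00
hole 1 | -1385.44 | 110.00 | 36.00 | -152398.66 | -49875.92
hole 2 | -1330.00 | 123.00 | 83.50 | -163590.00 | -111055.00
Σ | 18884.56 |  |  | 1628011.34 | 1135069.08
X̄ = 1628011.34 / 18884.56 = 86.21 mm
Ȳ = 1135069.08 / 18884.56 = 60.11 mm

X̄ = 86.21 mm, Ȳ = 60.11 mm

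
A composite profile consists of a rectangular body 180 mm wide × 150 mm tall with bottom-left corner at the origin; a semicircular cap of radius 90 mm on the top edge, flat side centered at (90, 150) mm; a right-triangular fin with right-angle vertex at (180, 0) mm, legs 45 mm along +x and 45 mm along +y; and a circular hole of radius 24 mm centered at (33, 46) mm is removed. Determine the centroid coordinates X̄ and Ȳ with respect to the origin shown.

X̄ = 95.38 mm, Ȳ = 111.79 mm

rectangular body: A = 180 × 150 = 27000.00, centroid at (90.00, 75.00).
semicircular top: A = ½π·90² = 12723.45, centroid at (90.00, 188.20).
triangular fin: A = ½·45·45 = 1012.50, centroid at (195.00, 15.00).
hole: A = −π·24² = -1809.56, centroid at (33.00, 46.00).
ΣA = 38926.39 mm², ΣAX̄ = 3712832.63 mm³, ΣAȲ = 4351465.40 mm³.
X̄ = 3712832.63/38926.39 = 95.38 mm; Ȳ = 4351465.40/38926.39 = 111.79 mm.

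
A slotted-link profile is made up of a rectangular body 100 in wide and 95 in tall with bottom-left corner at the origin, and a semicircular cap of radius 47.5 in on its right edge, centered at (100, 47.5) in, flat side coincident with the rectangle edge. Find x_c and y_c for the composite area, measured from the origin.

x_c = 69.06 in, y_c = 47.50 in

rectangular body: A = 100 × 95 = 9500.00, centroid at (50.00, 47.50).
semicircular end: A = ½π·47.5² = 3544.11, centroid at (120.16, 47.50).
ΣA = 13044.11 in², ΣAx_c = 900858.84 in³, ΣAy_c = 619595.19 in³.
x_c = 900858.84/13044.11 = 69.06 in; y_c = 619595.19/13044.11 = 47.50 in.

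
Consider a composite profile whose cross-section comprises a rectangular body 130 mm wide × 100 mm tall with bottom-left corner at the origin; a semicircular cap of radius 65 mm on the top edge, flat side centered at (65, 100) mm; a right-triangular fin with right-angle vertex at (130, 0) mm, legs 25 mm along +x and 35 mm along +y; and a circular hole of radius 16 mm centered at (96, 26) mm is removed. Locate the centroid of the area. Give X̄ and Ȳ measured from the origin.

X̄ = 65.37 mm, Ȳ = 76.85 mm

Part | A | x̄ᵢ | ȳᵢ | A·x̄ᵢ | A·ȳᵢ
rectangular body | 13000.00 | 65.00 | 50.00 | 845000.00 | 650000.00
semicircular top | 6636.61 | 65.00 | 127.59 | 431379.94 | 846744.78
triangular fin | 437.50 | 138.33 | 11.67 | 60520.83 | 5104.17
hole | -804.25 | 96.00 | 26.00 | -77207.78 | -20910.44
Σ | 19269.87 |  |  | 1259692.99 | 1480938.51
X̄ = 1259692.99 / 19269.87 = 65.37 mm
Ȳ = 1480938.51 / 19269.87 = 76.85 mm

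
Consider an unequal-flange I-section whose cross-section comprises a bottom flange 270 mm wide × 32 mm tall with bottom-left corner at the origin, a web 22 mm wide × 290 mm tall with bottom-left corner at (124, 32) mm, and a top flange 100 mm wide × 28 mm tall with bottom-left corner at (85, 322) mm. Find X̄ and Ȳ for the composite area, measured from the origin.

bottom flange: A = 270 × 32 = 8640.00, centroid at (135.00, 16.00).
web: A = 22 × 290 = 6380.00, centroid at (135.00, 177.00).
top flange: A = 100 × 28 = 2800.00, centroid at (135.00, 336.00).
ΣA = 17820.00 mm², ΣAX̄ = 2405700.00 mm³, ΣAȲ = 2208300.00 mm³.
X̄ = 2405700.00/17820.00 = 135.00 mm; Ȳ = 2208300.00/17820.00 = 123.92 mm.

X̄ = 135.00 mm, Ȳ = 123.92 mm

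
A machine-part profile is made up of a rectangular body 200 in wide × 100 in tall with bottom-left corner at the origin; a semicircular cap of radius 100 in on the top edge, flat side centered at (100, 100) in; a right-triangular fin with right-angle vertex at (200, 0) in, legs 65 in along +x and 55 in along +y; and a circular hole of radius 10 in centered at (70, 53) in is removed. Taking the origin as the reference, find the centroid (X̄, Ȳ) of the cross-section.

X̄ = 106.10 in, Ȳ = 87.51 in

Part | A | x̄ᵢ | ȳᵢ | A·x̄ᵢ | A·ȳᵢ
rectangular body | 20000.00 | 100.00 | 50.00 | 2000000.00 | 1000000.00
semicircular top | 15707.96 | 100.00 | 142.44 | 1570796.33 | 2237462.99
triangular fin | 1787.50 | 221.67 | 18.33 | 396229.17 | 32770.83
hole | -314.16 | 70.00 | 53.00 | -21991.15 | -16650.44
Σ | 37181.30 |  |  | 3945034.34 | 3253583.39
X̄ = 3945034.34 / 37181.30 = 106.10 in
Ȳ = 3253583.39 / 37181.30 = 87.51 in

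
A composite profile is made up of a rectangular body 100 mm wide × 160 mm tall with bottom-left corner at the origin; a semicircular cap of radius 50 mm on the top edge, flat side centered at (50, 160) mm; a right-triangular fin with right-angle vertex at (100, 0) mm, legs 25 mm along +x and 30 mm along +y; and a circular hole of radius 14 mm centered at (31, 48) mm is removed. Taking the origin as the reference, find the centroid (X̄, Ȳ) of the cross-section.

rectangular body: A = 100 × 160 = 16000.00, centroid at (50.00, 80.00).
semicircular top: A = ½π·50² = 3926.99, centroid at (50.00, 181.22).
triangular fin: A = ½·25·30 = 375.00, centroid at (108.33, 10.00).
hole: A = −π·14² = -615.75, centroid at (31.00, 48.00).
ΣA = 19686.24 mm², ΣAX̄ = 1017886.22 mm³, ΣAȲ = 1965845.76 mm³.
X̄ = 1017886.22/19686.24 = 51.71 mm; Ȳ = 1965845.76/19686.24 = 99.86 mm.

X̄ = 51.71 mm, Ȳ = 99.86 mm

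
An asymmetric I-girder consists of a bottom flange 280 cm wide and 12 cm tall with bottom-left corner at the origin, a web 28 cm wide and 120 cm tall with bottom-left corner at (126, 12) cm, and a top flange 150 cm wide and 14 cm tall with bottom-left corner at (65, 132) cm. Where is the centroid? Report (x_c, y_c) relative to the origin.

x_c = 140.00 cm, y_c = 62.81 cm

bottom flange: A = 280 × 12 = 3360.00, centroid at (140.00, 6.00).
web: A = 28 × 120 = 3360.00, centroid at (140.00, 72.00).
top flange: A = 150 × 14 = 2100.00, centroid at (140.00, 139.00).
ΣA = 8820.00 cm², ΣAx_c = 1234800.00 cm³, ΣAy_c = 553980.00 cm³.
x_c = 1234800.00/8820.00 = 140.00 cm; y_c = 553980.00/8820.00 = 62.81 cm.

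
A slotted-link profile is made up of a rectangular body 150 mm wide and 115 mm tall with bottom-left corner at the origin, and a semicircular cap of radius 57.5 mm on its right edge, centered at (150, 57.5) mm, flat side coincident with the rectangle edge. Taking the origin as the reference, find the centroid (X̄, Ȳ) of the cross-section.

X̄ = 98.00 mm, Ȳ = 57.50 mm

rectangular body: A = 150 × 115 = 17250.00, centroid at (75.00, 57.50).
semicircular end: A = ½π·57.5² = 5193.45, centroid at (174.40, 57.50).
ΣA = 22443.45 mm², ΣAX̄ = 2199506.39 mm³, ΣAȲ = 1290498.11 mm³.
X̄ = 2199506.39/22443.45 = 98.00 mm; Ȳ = 1290498.11/22443.45 = 57.50 mm.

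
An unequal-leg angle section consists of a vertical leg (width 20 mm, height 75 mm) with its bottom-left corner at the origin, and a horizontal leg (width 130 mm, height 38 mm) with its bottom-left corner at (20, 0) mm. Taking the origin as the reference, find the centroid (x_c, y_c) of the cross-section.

x_c = 67.53 mm, y_c = 23.31 mm

vertical leg: A = 20 × 75 = 1500.00, centroid at (10.00, 37.50).
horizontal leg: A = 130 × 38 = 4940.00, centroid at (85.00, 19.00).
ΣA = 6440.00 mm²
ΣAx_c = (1500.00)(10.00) + (4940.00)(85.00) = 434900.00 mm³
ΣAy_c = (1500.00)(37.50) + (4940.00)(19.00) = 150110.00 mm³
x_c = 434900.00 / 6440.00 = 67.53 mm
y_c = 150110.00 / 6440.00 = 23.31 mm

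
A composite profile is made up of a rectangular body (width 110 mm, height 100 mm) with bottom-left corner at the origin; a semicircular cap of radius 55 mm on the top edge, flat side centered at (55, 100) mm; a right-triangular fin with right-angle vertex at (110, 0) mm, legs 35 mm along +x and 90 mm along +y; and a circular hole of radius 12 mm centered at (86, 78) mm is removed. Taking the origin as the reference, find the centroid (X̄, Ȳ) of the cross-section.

rectangular body: A = 110 × 100 = 11000.00, centroid at (55.00, 50.00).
semicircular top: A = ½π·55² = 4751.66, centroid at (55.00, 123.34).
triangular fin: A = ½·35·90 = 1575.00, centroid at (121.67, 30.00).
hole: A = −π·12² = -452.39, centroid at (86.00, 78.00).
ΣA = 16874.27 mm², ΣAX̄ = 1019060.76 mm³, ΣAȲ = 1148046.19 mm³.
X̄ = 1019060.76/16874.27 = 60.39 mm; Ȳ = 1148046.19/16874.27 = 68.04 mm.

X̄ = 60.39 mm, Ȳ = 68.04 mm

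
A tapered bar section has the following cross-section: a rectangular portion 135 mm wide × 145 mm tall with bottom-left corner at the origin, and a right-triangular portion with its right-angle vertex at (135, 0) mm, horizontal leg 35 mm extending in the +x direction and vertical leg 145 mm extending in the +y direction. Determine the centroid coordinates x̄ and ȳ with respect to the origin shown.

Part | A | x̄ᵢ | ȳᵢ | A·x̄ᵢ | A·ȳᵢ
rectangular portion | 19575.00 | 67.50 | 72.50 | 1321312.50 | 1419187.50
triangular portion | 2537.50 | 146.67 | 48.33 | 372166.67 | 122645.83
Σ | 22112.50 |  |  | 1693479.17 | 1541833.33
x̄ = 1693479.17 / 22112.50 = 76.58 mm
ȳ = 1541833.33 / 22112.50 = 69.73 mm

x̄ = 76.58 mm, ȳ = 69.73 mm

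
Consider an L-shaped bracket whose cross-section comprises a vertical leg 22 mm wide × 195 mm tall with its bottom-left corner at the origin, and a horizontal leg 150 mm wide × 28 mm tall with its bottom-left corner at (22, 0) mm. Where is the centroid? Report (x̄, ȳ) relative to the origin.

Part | A | x̄ᵢ | ȳᵢ | A·x̄ᵢ | A·ȳᵢ
vertical leg | 4290.00 | 11.00 | 97.50 | 47190.00 | 418275.00
horizontal leg | 4200.00 | 97.00 | 14.00 | 407400.00 | 58800.00
Σ | 8490.00 |  |  | 454590.00 | 477075.00
x̄ = 454590.00 / 8490.00 = 53.54 mm
ȳ = 477075.00 / 8490.00 = 56.19 mm

x̄ = 53.54 mm, ȳ = 56.19 mm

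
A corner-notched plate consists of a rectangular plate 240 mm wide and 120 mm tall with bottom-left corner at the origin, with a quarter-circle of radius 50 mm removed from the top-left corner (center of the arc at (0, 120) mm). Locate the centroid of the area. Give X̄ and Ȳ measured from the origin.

Part | A | x̄ᵢ | ȳᵢ | A·x̄ᵢ | A·ȳᵢ
plate | 28800.00 | 120.00 | 60.00 | 3456000.00 | 1728000.00
removed quarter-circle | -1963.50 | 21.22 | 98.78 | -41666.67 | -193952.78
Σ | 26836.50 |  |  | 3414333.33 | 1534047.22
X̄ = 3414333.33 / 26836.50 = 127.23 mm
Ȳ = 1534047.22 / 26836.50 = 57.16 mm

X̄ = 127.23 mm, Ȳ = 57.16 mm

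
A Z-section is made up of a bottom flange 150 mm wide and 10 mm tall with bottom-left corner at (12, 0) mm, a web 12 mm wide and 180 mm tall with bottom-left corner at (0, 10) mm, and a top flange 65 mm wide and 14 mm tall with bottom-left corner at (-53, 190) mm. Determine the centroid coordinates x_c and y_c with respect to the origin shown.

x_c = 27.31 mm, y_c = 88.13 mm

bottom flange: A = 150 × 10 = 1500.00, centroid at (87.00, 5.00).
web: A = 12 × 180 = 2160.00, centroid at (6.00, 100.00).
top flange: A = 65 × 14 = 910.00, centroid at (-20.50, 197.00).
ΣA = 4570.00 mm²
ΣAx_c = (1500.00)(87.00) + (2160.00)(6.00) + (910.00)(-20.50) = 124805.00 mm³
ΣAy_c = (1500.00)(5.00) + (2160.00)(100.00) + (910.00)(197.00) = 402770.00 mm³
x_c = 124805.00 / 4570.00 = 27.31 mm
y_c = 402770.00 / 4570.00 = 88.13 mm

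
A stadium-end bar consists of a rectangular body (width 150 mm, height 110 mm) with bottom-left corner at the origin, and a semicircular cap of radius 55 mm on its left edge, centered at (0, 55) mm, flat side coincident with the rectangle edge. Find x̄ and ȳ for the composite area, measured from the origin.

rectangular body: A = 150 × 110 = 16500.00, centroid at (75.00, 55.00).
semicircular end: A = ½π·55² = 4751.66, centroid at (-23.34, 55.00).
ΣA = 21251.66 mm², ΣAx̄ = 1126583.33 mm³, ΣAȳ = 1168841.24 mm³.
x̄ = 1126583.33/21251.66 = 53.01 mm; ȳ = 1168841.24/21251.66 = 55.00 mm.

x̄ = 53.01 mm, ȳ = 55.00 mm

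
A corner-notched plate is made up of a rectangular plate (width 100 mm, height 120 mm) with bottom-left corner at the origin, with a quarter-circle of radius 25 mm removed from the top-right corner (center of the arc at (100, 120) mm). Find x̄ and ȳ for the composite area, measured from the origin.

x̄ = 48.32 mm, ȳ = 57.89 mm

plate: A = 100 × 120 = 12000.00, centroid at (50.00, 60.00).
removed quarter-circle: A = −¼π·25² = -490.87, centroid at (89.39, 109.39).
ΣA = 11509.13 mm², ΣAx̄ = 556120.95 mm³, ΣAȳ = 666303.47 mm³.
x̄ = 556120.95/11509.13 = 48.32 mm; ȳ = 666303.47/11509.13 = 57.89 mm.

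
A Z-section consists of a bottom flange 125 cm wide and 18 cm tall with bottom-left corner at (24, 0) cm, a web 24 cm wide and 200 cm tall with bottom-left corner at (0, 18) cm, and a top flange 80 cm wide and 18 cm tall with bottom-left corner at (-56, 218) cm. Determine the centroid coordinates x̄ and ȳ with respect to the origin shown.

bottom flange: A = 125 × 18 = 2250.00, centroid at (86.50, 9.00).
web: A = 24 × 200 = 4800.00, centroid at (12.00, 118.00).
top flange: A = 80 × 18 = 1440.00, centroid at (-16.00, 227.00).
ΣA = 8490.00 cm²
ΣAx̄ = (2250.00)(86.50) + (4800.00)(12.00) + (1440.00)(-16.00) = 229185.00 cm³
ΣAȳ = (2250.00)(9.00) + (4800.00)(118.00) + (1440.00)(227.00) = 913530.00 cm³
x̄ = 229185.00 / 8490.00 = 26.99 cm
ȳ = 913530.00 / 8490.00 = 107.60 cm

x̄ = 26.99 cm, ȳ = 107.60 cm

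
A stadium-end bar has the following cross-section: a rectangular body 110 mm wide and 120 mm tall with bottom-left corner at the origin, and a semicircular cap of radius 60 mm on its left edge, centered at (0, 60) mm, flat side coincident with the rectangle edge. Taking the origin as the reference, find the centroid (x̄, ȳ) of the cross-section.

x̄ = 30.87 mm, ȳ = 60.00 mm

Part | A | x̄ᵢ | ȳᵢ | A·x̄ᵢ | A·ȳᵢ
rectangular body | 13200.00 | 55.00 | 60.00 | 726000.00 | 792000.00
semicircular end | 5654.87 | -25.46 | 60.00 | -144000.00 | 339292.01
Σ | 18854.87 |  |  | 582000.00 | 1131292.01
x̄ = 582000.00 / 18854.87 = 30.87 mm
ȳ = 1131292.01 / 18854.87 = 60.00 mm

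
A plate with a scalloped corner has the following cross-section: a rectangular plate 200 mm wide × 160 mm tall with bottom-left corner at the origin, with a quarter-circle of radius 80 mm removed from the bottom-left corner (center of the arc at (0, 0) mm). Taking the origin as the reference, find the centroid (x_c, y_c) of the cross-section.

plate: A = 200 × 160 = 32000.00, centroid at (100.00, 80.00).
removed quarter-circle: A = −¼π·80² = -5026.55, centroid at (33.95, 33.95).
ΣA = 26973.45 mm²
ΣAx_c = (32000.00)(100.00) + (-5026.55)(33.95) = 3029333.33 mm³
ΣAy_c = (32000.00)(80.00) + (-5026.55)(33.95) = 2389333.33 mm³
x_c = 3029333.33 / 26973.45 = 112.31 mm
y_c = 2389333.33 / 26973.45 = 88.58 mm

x_c = 112.31 mm, y_c = 88.58 mm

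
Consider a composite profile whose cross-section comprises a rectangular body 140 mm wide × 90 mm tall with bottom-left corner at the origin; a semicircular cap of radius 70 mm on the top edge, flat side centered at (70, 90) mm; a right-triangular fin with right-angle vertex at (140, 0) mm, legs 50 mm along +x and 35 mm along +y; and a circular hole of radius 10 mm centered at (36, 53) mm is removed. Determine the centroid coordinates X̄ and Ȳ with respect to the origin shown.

X̄ = 74.15 mm, Ȳ = 71.05 mm

Part | A | x̄ᵢ | ȳᵢ | A·x̄ᵢ | A·ȳᵢ
rectangular body | 12600.00 | 70.00 | 45.00 | 882000.00 | 567000.00
semicircular top | 7696.90 | 70.00 | 119.71 | 538783.14 | 921387.85
triangular fin | 875.00 | 156.67 | 11.67 | 137083.33 | 10208.33
hole | -314.16 | 36.00 | 53.00 | -11309.73 | -16650.44
Σ | 20857.74 |  |  | 1546556.74 | 1481945.74
X̄ = 1546556.74 / 20857.74 = 74.15 mm
Ȳ = 1481945.74 / 20857.74 = 71.05 mm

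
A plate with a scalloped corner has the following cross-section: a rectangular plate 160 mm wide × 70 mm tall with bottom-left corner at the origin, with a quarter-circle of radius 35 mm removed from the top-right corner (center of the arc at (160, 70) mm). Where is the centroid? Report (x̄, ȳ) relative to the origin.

x̄ = 73.88 mm, ȳ = 33.11 mm

plate: A = 160 × 70 = 11200.00, centroid at (80.00, 35.00).
removed quarter-circle: A = −¼π·35² = -962.11, centroid at (145.15, 55.15).
ΣA = 10237.89 mm²
ΣAx̄ = (11200.00)(80.00) + (-962.11)(145.15) = 756353.63 mm³
ΣAȳ = (11200.00)(35.00) + (-962.11)(55.15) = 338943.77 mm³
x̄ = 756353.63 / 10237.89 = 73.88 mm
ȳ = 338943.77 / 10237.89 = 33.11 mm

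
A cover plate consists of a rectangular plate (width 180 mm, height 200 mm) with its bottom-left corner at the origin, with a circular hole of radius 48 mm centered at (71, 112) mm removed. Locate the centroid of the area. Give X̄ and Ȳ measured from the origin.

Part | A | x̄ᵢ | ȳᵢ | A·x̄ᵢ | A·ȳᵢ
plate | 36000.00 | 90.00 | 100.00 | 3240000.00 | 3600000.00
hole | -7238.23 | 71.00 | 112.00 | -513914.29 | -810681.70
Σ | 28761.77 |  |  | 2726085.71 | 2789318.30
X̄ = 2726085.71 / 28761.77 = 94.78 mm
Ȳ = 2789318.30 / 28761.77 = 96.98 mm

X̄ = 94.78 mm, Ȳ = 96.98 mm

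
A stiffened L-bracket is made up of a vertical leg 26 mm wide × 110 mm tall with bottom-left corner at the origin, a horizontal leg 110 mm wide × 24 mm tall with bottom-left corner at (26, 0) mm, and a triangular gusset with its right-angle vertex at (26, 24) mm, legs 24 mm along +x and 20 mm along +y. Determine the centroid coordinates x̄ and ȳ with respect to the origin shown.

x̄ = 45.15 mm, ȳ = 34.21 mm

Part | A | x̄ᵢ | ȳᵢ | A·x̄ᵢ | A·ȳᵢ
vertical leg | 2860.00 | 13.00 | 55.00 | 37180.00 | 157300.00
horizontal leg | 2640.00 | 81.00 | 12.00 | 213840.00 | 31680.00
gusset | 240.00 | 34.00 | 30.67 | 8160.00 | 7360.00
Σ | 5740.00 |  |  | 259180.00 | 196340.00
x̄ = 259180.00 / 5740.00 = 45.15 mm
ȳ = 196340.00 / 5740.00 = 34.21 mm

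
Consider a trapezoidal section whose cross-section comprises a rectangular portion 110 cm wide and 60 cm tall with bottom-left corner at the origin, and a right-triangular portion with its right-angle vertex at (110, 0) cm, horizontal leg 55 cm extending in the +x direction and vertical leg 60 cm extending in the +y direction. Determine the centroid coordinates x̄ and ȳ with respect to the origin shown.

x̄ = 69.67 cm, ȳ = 28.00 cm

rectangular portion: A = 110 × 60 = 6600.00, centroid at (55.00, 30.00).
triangular portion: A = ½·55·60 = 1650.00, centroid at (128.33, 20.00).
ΣA = 8250.00 cm²
ΣAx̄ = (6600.00)(55.00) + (1650.00)(128.33) = 574750.00 cm³
ΣAȳ = (6600.00)(30.00) + (1650.00)(20.00) = 231000.00 cm³
x̄ = 574750.00 / 8250.00 = 69.67 cm
ȳ = 231000.00 / 8250.00 = 28.00 cm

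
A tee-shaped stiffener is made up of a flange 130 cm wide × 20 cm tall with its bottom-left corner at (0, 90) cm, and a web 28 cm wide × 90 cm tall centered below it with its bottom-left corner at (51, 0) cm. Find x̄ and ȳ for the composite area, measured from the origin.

web: A = 28 × 90 = 2520.00, centroid at (65.00, 45.00).
flange: A = 130 × 20 = 2600.00, centroid at (65.00, 100.00).
ΣA = 5120.00 cm²
ΣAx̄ = (2520.00)(65.00) + (2600.00)(65.00) = 332800.00 cm³
ΣAȳ = (2520.00)(45.00) + (2600.00)(100.00) = 373400.00 cm³
x̄ = 332800.00 / 5120.00 = 65.00 cm
ȳ = 373400.00 / 5120.00 = 72.93 cm

x̄ = 65.00 cm, ȳ = 72.93 cm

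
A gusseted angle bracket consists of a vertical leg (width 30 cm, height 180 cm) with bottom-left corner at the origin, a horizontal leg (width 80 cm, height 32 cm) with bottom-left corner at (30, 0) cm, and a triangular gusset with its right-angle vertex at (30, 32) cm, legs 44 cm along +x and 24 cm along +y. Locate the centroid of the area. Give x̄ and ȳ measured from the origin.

x̄ = 33.43 cm, ȳ = 64.57 cm

vertical leg: A = 30 × 180 = 5400.00, centroid at (15.00, 90.00).
horizontal leg: A = 80 × 32 = 2560.00, centroid at (70.00, 16.00).
gusset: A = ½·44·24 = 528.00, centroid at (44.67, 40.00).
ΣA = 8488.00 cm², ΣAx̄ = 283784.00 cm³, ΣAȳ = 548080.00 cm³.
x̄ = 283784.00/8488.00 = 33.43 cm; ȳ = 548080.00/8488.00 = 64.57 cm.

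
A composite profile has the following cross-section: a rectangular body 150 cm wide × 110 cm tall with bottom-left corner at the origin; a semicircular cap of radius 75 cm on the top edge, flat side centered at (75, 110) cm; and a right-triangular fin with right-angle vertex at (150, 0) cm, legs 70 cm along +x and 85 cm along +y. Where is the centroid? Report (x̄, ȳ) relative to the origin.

x̄ = 85.33 cm, ȳ = 79.30 cm

rectangular body: A = 150 × 110 = 16500.00, centroid at (75.00, 55.00).
semicircular top: A = ½π·75² = 8835.73, centroid at (75.00, 141.83).
triangular fin: A = ½·70·85 = 2975.00, centroid at (173.33, 28.33).
ΣA = 28310.73 cm²
ΣAx̄ = (16500.00)(75.00) + (8835.73)(75.00) + (2975.00)(173.33) = 2415846.37 cm³
ΣAȳ = (16500.00)(55.00) + (8835.73)(141.83) + (2975.00)(28.33) = 2244971.89 cm³
x̄ = 2415846.37 / 28310.73 = 85.33 cm
ȳ = 2244971.89 / 28310.73 = 79.30 cm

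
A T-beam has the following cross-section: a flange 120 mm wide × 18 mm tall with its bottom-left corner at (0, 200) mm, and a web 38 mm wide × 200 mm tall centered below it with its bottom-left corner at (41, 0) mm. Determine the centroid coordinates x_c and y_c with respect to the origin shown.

web: A = 38 × 200 = 7600.00, centroid at (60.00, 100.00).
flange: A = 120 × 18 = 2160.00, centroid at (60.00, 209.00).
ΣA = 9760.00 mm²
ΣAx_c = (7600.00)(60.00) + (2160.00)(60.00) = 585600.00 mm³
ΣAy_c = (7600.00)(100.00) + (2160.00)(209.00) = 1211440.00 mm³
x_c = 585600.00 / 9760.00 = 60.00 mm
y_c = 1211440.00 / 9760.00 = 124.12 mm

x_c = 60.00 mm, y_c = 124.12 mm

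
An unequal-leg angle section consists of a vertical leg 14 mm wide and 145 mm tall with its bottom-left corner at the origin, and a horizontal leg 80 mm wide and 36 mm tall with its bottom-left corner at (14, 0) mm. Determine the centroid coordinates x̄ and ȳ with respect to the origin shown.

vertical leg: A = 14 × 145 = 2030.00, centroid at (7.00, 72.50).
horizontal leg: A = 80 × 36 = 2880.00, centroid at (54.00, 18.00).
ΣA = 4910.00 mm², ΣAx̄ = 169730.00 mm³, ΣAȳ = 199015.00 mm³.
x̄ = 169730.00/4910.00 = 34.57 mm; ȳ = 199015.00/4910.00 = 40.53 mm.

x̄ = 34.57 mm, ȳ = 40.53 mm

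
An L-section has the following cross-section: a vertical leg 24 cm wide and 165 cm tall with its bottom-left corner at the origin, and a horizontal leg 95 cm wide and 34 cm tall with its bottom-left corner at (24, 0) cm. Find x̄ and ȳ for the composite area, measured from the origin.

x̄ = 38.73 cm, ȳ = 53.08 cm

vertical leg: A = 24 × 165 = 3960.00, centroid at (12.00, 82.50).
horizontal leg: A = 95 × 34 = 3230.00, centroid at (71.50, 17.00).
ΣA = 7190.00 cm²
ΣAx̄ = (3960.00)(12.00) + (3230.00)(71.50) = 278465.00 cm³
ΣAȳ = (3960.00)(82.50) + (3230.00)(17.00) = 381610.00 cm³
x̄ = 278465.00 / 7190.00 = 38.73 cm
ȳ = 381610.00 / 7190.00 = 53.08 cm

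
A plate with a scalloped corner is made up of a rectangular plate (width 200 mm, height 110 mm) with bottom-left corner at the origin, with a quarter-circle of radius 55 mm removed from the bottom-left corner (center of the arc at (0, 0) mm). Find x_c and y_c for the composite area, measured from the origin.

x_c = 109.28 mm, y_c = 58.83 mm

Part | A | x̄ᵢ | ȳᵢ | A·x̄ᵢ | A·ȳᵢ
plate | 22000.00 | 100.00 | 55.00 | 2200000.00 | 1210000.00
removed quarter-circle | -2375.83 | 23.34 | 23.34 | -55458.33 | -55458.33
Σ | 19624.17 |  |  | 2144541.67 | 1154541.67
x_c = 2144541.67 / 19624.17 = 109.28 mm
y_c = 1154541.67 / 19624.17 = 58.83 mm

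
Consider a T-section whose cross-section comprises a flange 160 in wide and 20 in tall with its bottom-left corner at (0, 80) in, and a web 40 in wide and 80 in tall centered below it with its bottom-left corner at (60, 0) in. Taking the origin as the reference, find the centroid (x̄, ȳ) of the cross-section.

web: A = 40 × 80 = 3200.00, centroid at (80.00, 40.00).
flange: A = 160 × 20 = 3200.00, centroid at (80.00, 90.00).
ΣA = 6400.00 in², ΣAx̄ = 512000.00 in³, ΣAȳ = 416000.00 in³.
x̄ = 512000.00/6400.00 = 80.00 in; ȳ = 416000.00/6400.00 = 65.00 in.

x̄ = 80.00 in, ȳ = 65.00 in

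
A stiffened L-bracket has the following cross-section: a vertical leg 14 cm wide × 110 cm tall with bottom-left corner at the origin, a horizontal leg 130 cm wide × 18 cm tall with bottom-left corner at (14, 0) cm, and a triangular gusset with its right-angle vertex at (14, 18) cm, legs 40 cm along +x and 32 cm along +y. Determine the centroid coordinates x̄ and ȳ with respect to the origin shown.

x̄ = 47.15 cm, ȳ = 27.46 cm

vertical leg: A = 14 × 110 = 1540.00, centroid at (7.00, 55.00).
horizontal leg: A = 130 × 18 = 2340.00, centroid at (79.00, 9.00).
gusset: A = ½·40·32 = 640.00, centroid at (27.33, 28.67).
ΣA = 4520.00 cm²
ΣAx̄ = (1540.00)(7.00) + (2340.00)(79.00) + (640.00)(27.33) = 213133.33 cm³
ΣAȳ = (1540.00)(55.00) + (2340.00)(9.00) + (640.00)(28.67) = 124106.67 cm³
x̄ = 213133.33 / 4520.00 = 47.15 cm
ȳ = 124106.67 / 4520.00 = 27.46 cm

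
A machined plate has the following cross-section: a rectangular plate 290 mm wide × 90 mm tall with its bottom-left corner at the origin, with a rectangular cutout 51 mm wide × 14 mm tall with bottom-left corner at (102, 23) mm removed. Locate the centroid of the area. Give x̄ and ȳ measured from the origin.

x̄ = 145.49 mm, ȳ = 45.42 mm

plate: A = 290 × 90 = 26100.00, centroid at (145.00, 45.00).
hole: A = −(51 × 14) = -714.00, centroid at (127.50, 30.00).
ΣA = 25386.00 mm²
ΣAx̄ = (26100.00)(145.00) + (-714.00)(127.50) = 3693465.00 mm³
ΣAȳ = (26100.00)(45.00) + (-714.00)(30.00) = 1153080.00 mm³
x̄ = 3693465.00 / 25386.00 = 145.49 mm
ȳ = 1153080.00 / 25386.00 = 45.42 mm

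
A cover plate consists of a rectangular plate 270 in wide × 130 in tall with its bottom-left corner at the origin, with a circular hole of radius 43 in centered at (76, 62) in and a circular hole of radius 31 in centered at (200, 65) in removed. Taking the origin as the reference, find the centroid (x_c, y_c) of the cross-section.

x_c = 140.58 in, y_c = 65.66 in

Part | A | x̄ᵢ | ȳᵢ | A·x̄ᵢ | A·ȳᵢ
plate | 35100.00 | 135.00 | 65.00 | 4738500.00 | 2281500.00
hole 1 | -5808.80 | 76.00 | 62.00 | -441469.17 | -360145.90
hole 2 | -3019.07 | 200.00 | 65.00 | -603814.11 | -196239.59
Σ | 26272.12 |  |  | 3693216.73 | 1725114.52
x_c = 3693216.73 / 26272.12 = 140.58 in
y_c = 1725114.52 / 26272.12 = 65.66 in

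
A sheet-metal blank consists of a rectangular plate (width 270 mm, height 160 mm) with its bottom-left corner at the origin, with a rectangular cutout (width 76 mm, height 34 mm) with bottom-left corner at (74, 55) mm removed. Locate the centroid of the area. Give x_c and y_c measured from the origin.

x_c = 136.46 mm, y_c = 80.51 mm

Part | A | x̄ᵢ | ȳᵢ | A·x̄ᵢ | A·ȳᵢ
plate | 43200.00 | 135.00 | 80.00 | 5832000.00 | 3456000.00
hole | -2584.00 | 112.00 | 72.00 | -289408.00 | -186048.00
Σ | 40616.00 |  |  | 5542592.00 | 3269952.00
x_c = 5542592.00 / 40616.00 = 136.46 mm
y_c = 3269952.00 / 40616.00 = 80.51 mm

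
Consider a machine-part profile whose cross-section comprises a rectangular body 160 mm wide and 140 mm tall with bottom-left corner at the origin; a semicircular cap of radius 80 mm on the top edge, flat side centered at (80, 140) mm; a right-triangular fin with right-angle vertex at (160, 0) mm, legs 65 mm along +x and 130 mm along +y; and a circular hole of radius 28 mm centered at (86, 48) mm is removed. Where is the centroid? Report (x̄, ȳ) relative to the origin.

rectangular body: A = 160 × 140 = 22400.00, centroid at (80.00, 70.00).
semicircular top: A = ½π·80² = 10053.10, centroid at (80.00, 173.95).
triangular fin: A = ½·65·130 = 4225.00, centroid at (181.67, 43.33).
hole: A = −π·28² = -2463.01, centroid at (86.00, 48.00).
ΣA = 34215.09 mm²
ΣAx̄ = (22400.00)(80.00) + (10053.10)(80.00) + (4225.00)(181.67) + (-2463.01)(86.00) = 3151970.64 mm³
ΣAȳ = (22400.00)(70.00) + (10053.10)(173.95) + (4225.00)(43.33) + (-2463.01)(48.00) = 3381625.76 mm³
x̄ = 3151970.64 / 34215.09 = 92.12 mm
ȳ = 3381625.76 / 34215.09 = 98.83 mm

x̄ = 92.12 mm, ȳ = 98.83 mm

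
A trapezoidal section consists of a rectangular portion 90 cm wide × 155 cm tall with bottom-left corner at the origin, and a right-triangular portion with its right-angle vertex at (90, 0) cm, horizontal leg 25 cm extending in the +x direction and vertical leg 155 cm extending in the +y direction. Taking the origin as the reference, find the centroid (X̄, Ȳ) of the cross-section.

X̄ = 51.50 cm, Ȳ = 74.35 cm

rectangular portion: A = 90 × 155 = 13950.00, centroid at (45.00, 77.50).
triangular portion: A = ½·25·155 = 1937.50, centroid at (98.33, 51.67).
ΣA = 15887.50 cm², ΣAX̄ = 818270.83 cm³, ΣAȲ = 1181229.17 cm³.
X̄ = 818270.83/15887.50 = 51.50 cm; Ȳ = 1181229.17/15887.50 = 74.35 cm.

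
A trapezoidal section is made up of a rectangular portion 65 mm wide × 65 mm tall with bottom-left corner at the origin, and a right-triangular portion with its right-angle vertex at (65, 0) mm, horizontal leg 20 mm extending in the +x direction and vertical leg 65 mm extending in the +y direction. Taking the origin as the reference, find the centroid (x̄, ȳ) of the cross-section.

Part | A | x̄ᵢ | ȳᵢ | A·x̄ᵢ | A·ȳᵢ
rectangular portion | 4225.00 | 32.50 | 32.50 | 137312.50 | 137312.50
triangular portion | 650.00 | 71.67 | 21.67 | 46583.33 | 14083.33
Σ | 4875.00 |  |  | 183895.83 | 151395.83
x̄ = 183895.83 / 4875.00 = 37.72 mm
ȳ = 151395.83 / 4875.00 = 31.06 mm

x̄ = 37.72 mm, ȳ = 31.06 mm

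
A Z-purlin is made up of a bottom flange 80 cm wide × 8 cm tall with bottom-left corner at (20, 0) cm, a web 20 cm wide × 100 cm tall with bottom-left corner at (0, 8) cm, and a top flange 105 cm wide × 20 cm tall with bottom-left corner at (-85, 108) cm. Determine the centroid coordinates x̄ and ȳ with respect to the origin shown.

bottom flange: A = 80 × 8 = 640.00, centroid at (60.00, 4.00).
web: A = 20 × 100 = 2000.00, centroid at (10.00, 58.00).
top flange: A = 105 × 20 = 2100.00, centroid at (-32.50, 118.00).
ΣA = 4740.00 cm², ΣAx̄ = -9850.00 cm³, ΣAȳ = 366360.00 cm³.
x̄ = -9850.00/4740.00 = -2.08 cm; ȳ = 366360.00/4740.00 = 77.29 cm.

x̄ = -2.08 cm, ȳ = 77.29 cm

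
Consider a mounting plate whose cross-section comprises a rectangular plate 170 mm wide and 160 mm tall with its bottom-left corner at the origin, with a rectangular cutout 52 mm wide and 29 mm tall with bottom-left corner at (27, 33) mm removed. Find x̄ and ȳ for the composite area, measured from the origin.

Part | A | x̄ᵢ | ȳᵢ | A·x̄ᵢ | A·ȳᵢ
plate | 27200.00 | 85.00 | 80.00 | 2312000.00 | 2176000.00
hole | -1508.00 | 53.00 | 47.50 | -79924.00 | -71630.00
Σ | 25692.00 |  |  | 2232076.00 | 2104370.00
x̄ = 2232076.00 / 25692.00 = 86.88 mm
ȳ = 2104370.00 / 25692.00 = 81.91 mm

x̄ = 86.88 mm, ȳ = 81.91 mm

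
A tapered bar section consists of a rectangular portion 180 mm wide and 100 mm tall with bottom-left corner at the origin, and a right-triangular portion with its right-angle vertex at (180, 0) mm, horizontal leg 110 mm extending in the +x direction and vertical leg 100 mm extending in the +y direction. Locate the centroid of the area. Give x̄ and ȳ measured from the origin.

Part | A | x̄ᵢ | ȳᵢ | A·x̄ᵢ | A·ȳᵢ
rectangular portion | 18000.00 | 90.00 | 50.00 | 1620000.00 | 900000.00
triangular portion | 5500.00 | 216.67 | 33.33 | 1191666.67 | 183333.33
Σ | 23500.00 |  |  | 2811666.67 | 1083333.33
x̄ = 2811666.67 / 23500.00 = 119.65 mm
ȳ = 1083333.33 / 23500.00 = 46.10 mm

x̄ = 119.65 mm, ȳ = 46.10 mm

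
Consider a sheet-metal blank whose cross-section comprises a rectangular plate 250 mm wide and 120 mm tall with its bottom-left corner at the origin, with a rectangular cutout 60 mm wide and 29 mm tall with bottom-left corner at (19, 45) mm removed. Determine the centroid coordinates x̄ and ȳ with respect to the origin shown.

plate: A = 250 × 120 = 30000.00, centroid at (125.00, 60.00).
hole: A = −(60 × 29) = -1740.00, centroid at (49.00, 59.50).
ΣA = 28260.00 mm², ΣAx̄ = 3664740.00 mm³, ΣAȳ = 1696470.00 mm³.
x̄ = 3664740.00/28260.00 = 129.68 mm; ȳ = 1696470.00/28260.00 = 60.03 mm.

x̄ = 129.68 mm, ȳ = 60.03 mm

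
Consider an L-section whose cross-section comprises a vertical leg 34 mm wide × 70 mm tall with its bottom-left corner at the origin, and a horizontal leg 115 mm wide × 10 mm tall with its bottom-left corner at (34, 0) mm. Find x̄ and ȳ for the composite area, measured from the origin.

vertical leg: A = 34 × 70 = 2380.00, centroid at (17.00, 35.00).
horizontal leg: A = 115 × 10 = 1150.00, centroid at (91.50, 5.00).
ΣA = 3530.00 mm²
ΣAx̄ = (2380.00)(17.00) + (1150.00)(91.50) = 145685.00 mm³
ΣAȳ = (2380.00)(35.00) + (1150.00)(5.00) = 89050.00 mm³
x̄ = 145685.00 / 3530.00 = 41.27 mm
ȳ = 89050.00 / 3530.00 = 25.23 mm

x̄ = 41.27 mm, ȳ = 25.23 mm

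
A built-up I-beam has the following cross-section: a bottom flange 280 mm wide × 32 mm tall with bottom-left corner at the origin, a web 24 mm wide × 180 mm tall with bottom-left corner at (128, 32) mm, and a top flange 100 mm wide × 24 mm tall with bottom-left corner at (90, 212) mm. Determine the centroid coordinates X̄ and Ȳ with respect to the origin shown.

Part | A | x̄ᵢ | ȳᵢ | A·x̄ᵢ | A·ȳᵢ
bottom flange | 8960.00 | 140.00 | 16.00 | 1254400.00 | 143360.00
web | 4320.00 | 140.00 | 122.00 | 604800.00 | 527040.00
top flange | 2400.00 | 140.00 | 224.00 | 336000.00 | 537600.00
Σ | 15680.00 |  |  | 2195200.00 | 1208000.00
X̄ = 2195200.00 / 15680.00 = 140.00 mm
Ȳ = 1208000.00 / 15680.00 = 77.04 mm

X̄ = 140.00 mm, Ȳ = 77.04 mm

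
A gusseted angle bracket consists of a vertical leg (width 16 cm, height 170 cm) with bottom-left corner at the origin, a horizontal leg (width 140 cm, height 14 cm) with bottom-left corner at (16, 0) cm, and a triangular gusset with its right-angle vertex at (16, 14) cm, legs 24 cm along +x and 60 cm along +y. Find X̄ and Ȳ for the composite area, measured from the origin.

X̄ = 38.44 cm, Ȳ = 49.89 cm

vertical leg: A = 16 × 170 = 2720.00, centroid at (8.00, 85.00).
horizontal leg: A = 140 × 14 = 1960.00, centroid at (86.00, 7.00).
gusset: A = ½·24·60 = 720.00, centroid at (24.00, 34.00).
ΣA = 5400.00 cm², ΣAX̄ = 207600.00 cm³, ΣAȲ = 269400.00 cm³.
X̄ = 207600.00/5400.00 = 38.44 cm; Ȳ = 269400.00/5400.00 = 49.89 cm.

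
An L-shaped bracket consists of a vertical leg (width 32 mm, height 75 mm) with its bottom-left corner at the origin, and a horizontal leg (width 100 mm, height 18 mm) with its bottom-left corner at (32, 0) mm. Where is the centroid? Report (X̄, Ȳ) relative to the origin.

X̄ = 44.29 mm, Ȳ = 25.29 mm

Part | A | x̄ᵢ | ȳᵢ | A·x̄ᵢ | A·ȳᵢ
vertical leg | 2400.00 | 16.00 | 37.50 | 38400.00 | 90000.00
horizontal leg | 1800.00 | 82.00 | 9.00 | 147600.00 | 16200.00
Σ | 4200.00 |  |  | 186000.00 | 106200.00
X̄ = 186000.00 / 4200.00 = 44.29 mm
Ȳ = 106200.00 / 4200.00 = 25.29 mm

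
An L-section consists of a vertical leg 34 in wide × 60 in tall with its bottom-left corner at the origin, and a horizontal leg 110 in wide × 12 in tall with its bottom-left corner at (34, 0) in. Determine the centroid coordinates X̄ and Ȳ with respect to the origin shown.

vertical leg: A = 34 × 60 = 2040.00, centroid at (17.00, 30.00).
horizontal leg: A = 110 × 12 = 1320.00, centroid at (89.00, 6.00).
ΣA = 3360.00 in², ΣAX̄ = 152160.00 in³, ΣAȲ = 69120.00 in³.
X̄ = 152160.00/3360.00 = 45.29 in; Ȳ = 69120.00/3360.00 = 20.57 in.

X̄ = 45.29 in, Ȳ = 20.57 in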